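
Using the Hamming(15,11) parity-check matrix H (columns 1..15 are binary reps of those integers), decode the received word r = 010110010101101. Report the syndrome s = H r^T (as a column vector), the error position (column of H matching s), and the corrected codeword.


s = (1, 1, 1, 1)^T, error position = 15, corrected codeword c = 010110010101100

Compute s = H r^T mod 2 one row at a time:
  s_1 = 1 + 0 + 1 + 0 + 1 + 1 + 0 + 1 = 5 ≡ 1 (mod 2).
  s_2 = 1 + 1 + 0 + 0 + 1 + 1 + 0 + 1 = 5 ≡ 1 (mod 2).
  s_3 = 1 + 0 + 0 + 0 + 1 + 0 + 0 + 1 = 3 ≡ 1 (mod 2).
  s_4 = 0 + 0 + 1 + 0 + 0 + 0 + 1 + 1 = 3 ≡ 1 (mod 2).
s = (1, 1, 1, 1)^T — this equals column 15 of H (binary 1111), so error is at position 15.
Correct: flip bit 15 of r = 010110010101101 to get c = 010110010101100.


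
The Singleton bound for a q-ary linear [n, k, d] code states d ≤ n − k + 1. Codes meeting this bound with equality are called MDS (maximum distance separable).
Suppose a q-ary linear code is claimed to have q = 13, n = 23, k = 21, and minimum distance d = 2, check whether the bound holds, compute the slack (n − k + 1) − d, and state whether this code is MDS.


Singleton RHS = n − k + 1 = 3, slack = 1, bound satisfied, not MDS.

Singleton bound: d ≤ n − k + 1.
Here n = 23, k = 21, so n − k + 1 = 3.
Given d = 2, check d ≤ 3: YES.
Slack = (n − k + 1) − d = 1.
The code is NOT MDS (slack = 1 > 0).
Description: the claimed parameters are [23, 21, 2]_13; such a code would be non-MDS.


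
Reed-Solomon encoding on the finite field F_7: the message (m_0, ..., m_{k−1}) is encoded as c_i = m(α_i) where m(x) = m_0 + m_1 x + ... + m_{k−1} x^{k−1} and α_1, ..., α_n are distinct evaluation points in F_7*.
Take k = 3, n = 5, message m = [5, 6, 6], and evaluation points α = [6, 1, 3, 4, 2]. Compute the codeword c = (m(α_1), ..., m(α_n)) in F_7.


c = [5, 3, 0, 6, 6]

Message polynomial: m(x) = 5 + 6·x + 6·x^2 (mod 7).
For each evaluation point α_i, compute m(α_i) mod 7:
  α_1 = 6: Horner steps 6 → 0 → 5, so m(6) = 5.
  α_2 = 1: Horner steps 6 → 5 → 3, so m(1) = 3.
  α_3 = 3: Horner steps 6 → 3 → 0, so m(3) = 0.
  α_4 = 4: Horner steps 6 → 2 → 6, so m(4) = 6.
  α_5 = 2: Horner steps 6 → 4 → 6, so m(2) = 6.
Codeword c = [5, 3, 0, 6, 6] ∈ F_7^5.


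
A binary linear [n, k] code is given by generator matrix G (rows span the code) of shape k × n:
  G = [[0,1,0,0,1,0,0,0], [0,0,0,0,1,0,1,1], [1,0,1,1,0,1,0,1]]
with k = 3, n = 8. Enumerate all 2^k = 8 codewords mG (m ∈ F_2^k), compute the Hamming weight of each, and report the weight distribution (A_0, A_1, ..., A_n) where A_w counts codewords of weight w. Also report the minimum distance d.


Weight distribution: A_0 = 1, A_2 = 1, A_3 = 2, A_5 = 1, A_6 = 2, A_7 = 1. Minimum distance d = 2.

Enumerate all 2^3 = 8 messages m ∈ F_2^3.
For each, compute codeword c = mG in F_2^8, then tally its weight.
  m = 000 → c = 00000000, weight = 0.
  m = 100 → c = 01001000, weight = 2.
  m = 010 → c = 00001011, weight = 3.
  m = 110 → c = 01000011, weight = 3.
  m = 001 → c = 10110101, weight = 5.
  m = 101 → c = 11111101, weight = 7.
  m = 011 → c = 10111110, weight = 6.
  m = 111 → c = 11110110, weight = 6.
Tally weights:
  weight 0: 1 codewords.
  weight 2: 1 codewords.
  weight 3: 2 codewords.
  weight 5: 1 codewords.
  weight 6: 2 codewords.
  weight 7: 1 codewords.
Minimum distance d = smallest w > 0 with A_w > 0 = 2.
Sanity: Σ A_w = 8 = 2^3 = 8 ✓.


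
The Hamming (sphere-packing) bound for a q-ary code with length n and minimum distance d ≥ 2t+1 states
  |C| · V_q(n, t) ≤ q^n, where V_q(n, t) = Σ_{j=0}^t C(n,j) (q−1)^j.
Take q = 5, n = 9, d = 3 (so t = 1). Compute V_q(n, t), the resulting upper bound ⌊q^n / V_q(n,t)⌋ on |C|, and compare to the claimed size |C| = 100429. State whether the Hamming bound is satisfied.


V_q(n, t) = 37, q^n = 1953125, Hamming bound = 52787, |C| = 100429 > bound (violated).

Step 1: Compute V_q(n, t) = Σ_{j=0}^1 C(n, j) (q−1)^j.
  j = 0: C(9,0)·(4)^0 = 1·1 = 1.
  j = 1: C(9,1)·(4)^1 = 9·4 = 36.
  V_q(n, t) = 1 + 36 = 37.
Step 2: q^n = 5^9 = 1953125.
Step 3: Hamming bound ⌊q^n / V_q(n,t)⌋ = ⌊1953125/37⌋ = 52787.
Step 4: Compare |C| = 100429 to 52787: violated.
The claimed |C| lies above the Hamming bound, so no 5-ary code of length 9 with d ≥ 3 can have 100429 codewords.


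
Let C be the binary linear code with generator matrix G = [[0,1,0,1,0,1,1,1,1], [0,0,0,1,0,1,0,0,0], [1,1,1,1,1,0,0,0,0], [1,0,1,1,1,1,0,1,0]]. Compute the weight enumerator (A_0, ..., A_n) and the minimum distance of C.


Weight distribution: A_0 = 1, A_2 = 1, A_3 = 4, A_4 = 2, A_5 = 2, A_6 = 3, A_7 = 2, A_8 = 1. Minimum distance d = 2.

Enumerate all 2^4 = 16 messages m ∈ F_2^4.
For each, compute codeword c = mG in F_2^9, then tally its weight.
  m = 0000 → c = 000000000, weight = 0.
  m = 1000 → c = 010101111, weight = 6.
  m = 0100 → c = 000101000, weight = 2.
  m = 1100 → c = 010000111, weight = 4.
  m = 0010 → c = 111110000, weight = 5.
  m = 1010 → c = 101011111, weight = 7.
  m = 0110 → c = 111011000, weight = 5.
  m = 1110 → c = 101110111, weight = 7.
  m = 0001 → c = 101111010, weight = 6.
  m = 1001 → c = 111010101, weight = 6.
  m = 0101 → c = 101010010, weight = 4.
  m = 1101 → c = 111111101, weight = 8.
  m = 0011 → c = 010001010, weight = 3.
  m = 1011 → c = 000100101, weight = 3.
  m = 0111 → c = 010100010, weight = 3.
  m = 1111 → c = 000001101, weight = 3.
Tally weights:
  weight 0: 1 codewords.
  weight 2: 1 codewords.
  weight 3: 4 codewords.
  weight 4: 2 codewords.
  weight 5: 2 codewords.
  weight 6: 3 codewords.
  weight 7: 2 codewords.
  weight 8: 1 codewords.
Minimum distance d = smallest w > 0 with A_w > 0 = 2.
Sanity: Σ A_w = 16 = 2^4 = 16 ✓.


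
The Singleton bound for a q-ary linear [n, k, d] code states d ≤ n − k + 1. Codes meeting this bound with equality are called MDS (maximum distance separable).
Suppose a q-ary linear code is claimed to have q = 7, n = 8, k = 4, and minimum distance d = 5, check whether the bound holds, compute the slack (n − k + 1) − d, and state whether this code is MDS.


Singleton RHS = n − k + 1 = 5, slack = 0, bound satisfied, MDS.

Singleton bound: d ≤ n − k + 1.
Here n = 8, k = 4, so n − k + 1 = 5.
Given d = 5, check d ≤ 5: YES.
Slack = (n − k + 1) − d = 0.
The code is MDS (slack = 0).
Description: the claimed parameters are [8, 4, 5]_7; such a code would be MDS (meets Singleton bound).


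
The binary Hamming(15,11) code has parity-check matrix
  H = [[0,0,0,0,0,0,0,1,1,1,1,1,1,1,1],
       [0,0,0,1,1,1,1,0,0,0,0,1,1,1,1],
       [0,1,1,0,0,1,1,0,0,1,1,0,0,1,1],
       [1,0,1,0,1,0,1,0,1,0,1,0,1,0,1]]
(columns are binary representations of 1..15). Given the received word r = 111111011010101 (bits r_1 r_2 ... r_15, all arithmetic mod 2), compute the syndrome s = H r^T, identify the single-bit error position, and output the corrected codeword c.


s = (1, 1, 1, 1)^T, error position = 15, corrected codeword c = 111111011010100

Compute s = H r^T mod 2 one row at a time:
  s_1 = 1 + 1 + 0 + 1 + 0 + 1 + 0 + 1 = 5 ≡ 1 (mod 2).
  s_2 = 1 + 1 + 1 + 0 + 0 + 1 + 0 + 1 = 5 ≡ 1 (mod 2).
  s_3 = 1 + 1 + 1 + 0 + 0 + 1 + 0 + 1 = 5 ≡ 1 (mod 2).
  s_4 = 1 + 1 + 1 + 0 + 1 + 1 + 1 + 1 = 7 ≡ 1 (mod 2).
s = (1, 1, 1, 1)^T — this equals column 15 of H (binary 1111), so error is at position 15.
Correct: flip bit 15 of r = 111111011010101 to get c = 111111011010100.


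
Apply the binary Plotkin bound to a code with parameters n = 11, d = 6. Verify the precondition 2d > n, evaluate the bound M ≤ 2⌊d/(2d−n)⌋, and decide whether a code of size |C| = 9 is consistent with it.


Plotkin bound M ≤ 12; given |C| = 9 ≤ bound (satisfied).

Check applicability: 2d = 12, n = 11.
2d − n = 1 > 0, so Plotkin applies.
Compute d/(2d−n) = 6/1 ≈ 6.0000.
⌊d/(2d−n)⌋ = 6.
Plotkin bound: M ≤ 2·6 = 12.
Given |C| = 9, check: satisfied.
This |C| is below the Plotkin bound.


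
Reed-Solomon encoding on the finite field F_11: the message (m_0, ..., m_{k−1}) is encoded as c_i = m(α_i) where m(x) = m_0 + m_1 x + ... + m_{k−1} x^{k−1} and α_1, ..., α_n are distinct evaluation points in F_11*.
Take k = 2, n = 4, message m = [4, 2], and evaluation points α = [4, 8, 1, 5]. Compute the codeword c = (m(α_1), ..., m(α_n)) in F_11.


c = [1, 9, 6, 3]

Message polynomial: m(x) = 4 + 2·x (mod 11).
For each evaluation point α_i, compute m(α_i) mod 11:
  α_1 = 4: Horner steps 2 → 1, so m(4) = 1.
  α_2 = 8: Horner steps 2 → 9, so m(8) = 9.
  α_3 = 1: Horner steps 2 → 6, so m(1) = 6.
  α_4 = 5: Horner steps 2 → 3, so m(5) = 3.
Codeword c = [1, 9, 6, 3] ∈ F_11^4.


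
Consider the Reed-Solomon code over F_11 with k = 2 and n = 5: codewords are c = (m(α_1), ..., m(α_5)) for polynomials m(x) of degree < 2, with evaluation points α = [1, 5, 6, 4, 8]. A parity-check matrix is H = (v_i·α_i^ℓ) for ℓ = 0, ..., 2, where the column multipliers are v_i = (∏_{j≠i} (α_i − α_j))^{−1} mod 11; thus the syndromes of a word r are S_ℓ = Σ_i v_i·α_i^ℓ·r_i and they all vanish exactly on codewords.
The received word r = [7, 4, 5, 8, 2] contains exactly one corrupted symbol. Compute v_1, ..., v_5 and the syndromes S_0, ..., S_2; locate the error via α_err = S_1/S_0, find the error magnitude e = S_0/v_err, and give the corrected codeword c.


S = (3, 4, 9), error at position 2, error magnitude e = 3, c = [7, 1, 5, 8, 2].

Step 1: column multipliers v_i = (∏_{j≠i}(α_i − α_j))^{−1} mod 11.
  i = 1 (α = 1): (1−5)(1−6)(1−4)(1−8) = (−4)·(−5)·(−3)·(−7) = 420 ≡ 2, so v_1 = 2^{−1} = 6 (mod 11).
  i = 2 (α = 5): (5−1)(5−6)(5−4)(5−8) = 4·(−1)·1·(−3) = 12 ≡ 1, so v_2 = 1^{−1} = 1 (mod 11).
  i = 3 (α = 6): (6−1)(6−5)(6−4)(6−8) = 5·1·2·(−2) = −20 ≡ 2, so v_3 = 2^{−1} = 6 (mod 11).
  i = 4 (α = 4): (4−1)(4−5)(4−6)(4−8) = 3·(−1)·(−2)·(−4) = −24 ≡ 9, so v_4 = 9^{−1} = 5 (mod 11).
  i = 5 (α = 8): (8−1)(8−5)(8−6)(8−4) = 7·3·2·4 = 168 ≡ 3, so v_5 = 3^{−1} = 4 (mod 11).
  v = [6, 1, 6, 5, 4].
Step 2: syndromes of r = [7, 4, 5, 8, 2] (all sums mod 11).
  S_0 = Σ v_i r_i = 6·7 + 1·4 + 6·5 + 5·8 + 4·2 = 124 ≡ 3.
  S_1 = Σ v_i α_i r_i = 6·1·7 + 1·5·4 + 6·6·5 + 5·4·8 + 4·8·2 = 466 ≡ 4.
  α_i^2 mod 11 = [1, 3, 3, 5, 9].
  S_2 = Σ v_i α_i^2 r_i = 6·1·7 + 1·3·4 + 6·3·5 + 5·5·8 + 4·9·2 = 416 ≡ 9.
  S = (3, 4, 9) ≠ 0, so r is not a codeword (an error is present).
Step 3: locate the error. For a single error e at position i, S_ℓ = v_i·e·α_i^ℓ, so α_err = S_1/S_0.
  S_0^{−1} = 3^{−1} = 4 (mod 11), so α_err = 4·4 = 16 ≡ 5 = α_2. Error position i = 2.
  Consistency check: S_2/S_1 = 9·3 = 27 ≡ 5 = α_err ✓ (single-error assumption holds).
Step 4: error magnitude e = S_0/v_2 = S_0·∏_{j≠2}(α_2 − α_j) = 3·1 = 3 ≡ 3 (mod 11).
Step 5: correct position 2: c_2 = r_2 − e = 4 − 3 ≡ 1 (mod 11). Hence c = [7, 1, 5, 8, 2].
  Check: interpolating c through the α_i gives m(x) = 3 + 4·x (degree < 2) with m(α_i) = c_i for every i, so c is indeed a codeword.


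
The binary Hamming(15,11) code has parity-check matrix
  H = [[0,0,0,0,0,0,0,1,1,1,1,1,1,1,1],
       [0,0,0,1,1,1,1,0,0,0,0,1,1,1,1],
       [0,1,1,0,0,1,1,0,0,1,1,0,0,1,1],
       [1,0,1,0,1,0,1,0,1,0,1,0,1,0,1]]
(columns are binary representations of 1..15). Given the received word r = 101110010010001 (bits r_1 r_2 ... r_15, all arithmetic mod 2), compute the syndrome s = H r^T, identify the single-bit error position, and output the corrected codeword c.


s = (1, 1, 1, 1)^T, error position = 15, corrected codeword c = 101110010010000

Compute s = H r^T mod 2 one row at a time:
  s_1 = 1 + 0 + 0 + 1 + 0 + 0 + 0 + 1 = 3 ≡ 1 (mod 2).
  s_2 = 1 + 1 + 0 + 0 + 0 + 0 + 0 + 1 = 3 ≡ 1 (mod 2).
  s_3 = 0 + 1 + 0 + 0 + 0 + 1 + 0 + 1 = 3 ≡ 1 (mod 2).
  s_4 = 1 + 1 + 1 + 0 + 0 + 1 + 0 + 1 = 5 ≡ 1 (mod 2).
s = (1, 1, 1, 1)^T — this equals column 15 of H (binary 1111), so error is at position 15.
Correct: flip bit 15 of r = 101110010010001 to get c = 101110010010000.


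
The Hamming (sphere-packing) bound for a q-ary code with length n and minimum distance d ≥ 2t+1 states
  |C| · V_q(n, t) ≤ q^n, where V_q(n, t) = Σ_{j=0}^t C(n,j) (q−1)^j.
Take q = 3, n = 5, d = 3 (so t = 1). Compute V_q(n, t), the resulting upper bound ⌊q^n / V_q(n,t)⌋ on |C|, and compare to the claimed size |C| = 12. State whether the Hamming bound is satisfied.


V_q(n, t) = 11, q^n = 243, Hamming bound = 22, |C| = 12 ≤ bound (satisfied).

Step 1: Compute V_q(n, t) = Σ_{j=0}^1 C(n, j) (q−1)^j.
  j = 0: C(5,0)·(2)^0 = 1·1 = 1.
  j = 1: C(5,1)·(2)^1 = 5·2 = 10.
  V_q(n, t) = 1 + 10 = 11.
Step 2: q^n = 3^5 = 243.
Step 3: Hamming bound ⌊q^n / V_q(n,t)⌋ = ⌊243/11⌋ = 22.
Step 4: Compare |C| = 12 to 22: satisfied.
The claimed |C| lies below the Hamming bound.


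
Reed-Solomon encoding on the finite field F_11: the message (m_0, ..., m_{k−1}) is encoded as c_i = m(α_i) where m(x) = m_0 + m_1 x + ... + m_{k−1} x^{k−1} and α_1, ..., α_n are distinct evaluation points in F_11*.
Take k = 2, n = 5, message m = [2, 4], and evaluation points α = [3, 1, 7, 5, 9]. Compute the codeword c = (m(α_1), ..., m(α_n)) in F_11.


c = [3, 6, 8, 0, 5]

Message polynomial: m(x) = 2 + 4·x (mod 11).
For each evaluation point α_i, compute m(α_i) mod 11:
  α_1 = 3: Horner steps 4 → 3, so m(3) = 3.
  α_2 = 1: Horner steps 4 → 6, so m(1) = 6.
  α_3 = 7: Horner steps 4 → 8, so m(7) = 8.
  α_4 = 5: Horner steps 4 → 0, so m(5) = 0.
  α_5 = 9: Horner steps 4 → 5, so m(9) = 5.
Codeword c = [3, 6, 8, 0, 5] ∈ F_11^5.


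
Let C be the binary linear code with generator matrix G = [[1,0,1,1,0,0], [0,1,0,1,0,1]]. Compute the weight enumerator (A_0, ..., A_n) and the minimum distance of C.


Weight distribution: A_0 = 1, A_3 = 2, A_4 = 1. Minimum distance d = 3.

Enumerate all 2^2 = 4 messages m ∈ F_2^2.
For each, compute codeword c = mG in F_2^6, then tally its weight.
  m = 00 → c = 000000, weight = 0.
  m = 10 → c = 101100, weight = 3.
  m = 01 → c = 010101, weight = 3.
  m = 11 → c = 111001, weight = 4.
Tally weights:
  weight 0: 1 codewords.
  weight 3: 2 codewords.
  weight 4: 1 codewords.
Minimum distance d = smallest w > 0 with A_w > 0 = 3.
Sanity: Σ A_w = 4 = 2^2 = 4 ✓.


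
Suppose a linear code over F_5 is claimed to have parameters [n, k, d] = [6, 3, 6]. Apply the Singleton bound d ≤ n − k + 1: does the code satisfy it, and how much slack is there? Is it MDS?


Singleton RHS = n − k + 1 = 4, slack = -2, bound violated (no such code; not MDS).

Singleton bound: d ≤ n − k + 1.
Here n = 6, k = 3, so n − k + 1 = 4.
Given d = 6, check d ≤ 4: NO.
Slack = (n − k + 1) − d = -2.
The slack is negative: d = 6 exceeds n − k + 1 = 4 by 2, so the Singleton bound is violated and no linear [6, 3, 6]_5 code can exist. In particular it is not MDS (MDS requires d = n − k + 1 exactly).
Description: the claimed parameters are [6, 3, 6]_5; such a code would be impossible (violates the Singleton bound).


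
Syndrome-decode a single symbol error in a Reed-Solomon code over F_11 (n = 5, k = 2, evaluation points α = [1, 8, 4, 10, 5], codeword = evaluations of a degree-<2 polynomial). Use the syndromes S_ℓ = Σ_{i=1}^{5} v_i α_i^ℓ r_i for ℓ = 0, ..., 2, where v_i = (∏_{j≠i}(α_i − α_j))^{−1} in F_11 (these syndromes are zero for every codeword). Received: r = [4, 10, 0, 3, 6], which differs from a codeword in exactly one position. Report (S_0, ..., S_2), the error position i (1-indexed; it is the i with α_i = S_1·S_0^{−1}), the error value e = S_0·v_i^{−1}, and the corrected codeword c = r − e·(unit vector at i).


S = (1, 8, 9), error at position 2, error magnitude e = 8, c = [4, 2, 0, 3, 6].

Step 1: column multipliers v_i = (∏_{j≠i}(α_i − α_j))^{−1} mod 11.
  i = 1 (α = 1): (1−8)(1−4)(1−10)(1−5) = (−7)·(−3)·(−9)·(−4) = 756 ≡ 8, so v_1 = 8^{−1} = 7 (mod 11).
  i = 2 (α = 8): (8−1)(8−4)(8−10)(8−5) = 7·4·(−2)·3 = −168 ≡ 8, so v_2 = 8^{−1} = 7 (mod 11).
  i = 3 (α = 4): (4−1)(4−8)(4−10)(4−5) = 3·(−4)·(−6)·(−1) = −72 ≡ 5, so v_3 = 5^{−1} = 9 (mod 11).
  i = 4 (α = 10): (10−1)(10−8)(10−4)(10−5) = 9·2·6·5 = 540 ≡ 1, so v_4 = 1^{−1} = 1 (mod 11).
  i = 5 (α = 5): (5−1)(5−8)(5−4)(5−10) = 4·(−3)·1·(−5) = 60 ≡ 5, so v_5 = 5^{−1} = 9 (mod 11).
  v = [7, 7, 9, 1, 9].
Step 2: syndromes of r = [4, 10, 0, 3, 6] (all sums mod 11).
  S_0 = Σ v_i r_i = 7·4 + 7·10 + 9·0 + 1·3 + 9·6 = 155 ≡ 1.
  S_1 = Σ v_i α_i r_i = 7·1·4 + 7·8·10 + 9·4·0 + 1·10·3 + 9·5·6 = 888 ≡ 8.
  α_i^2 mod 11 = [1, 9, 5, 1, 3].
  S_2 = Σ v_i α_i^2 r_i = 7·1·4 + 7·9·10 + 9·5·0 + 1·1·3 + 9·3·6 = 823 ≡ 9.
  S = (1, 8, 9) ≠ 0, so r is not a codeword (an error is present).
Step 3: locate the error. For a single error e at position i, S_ℓ = v_i·e·α_i^ℓ, so α_err = S_1/S_0.
  S_0^{−1} = 1^{−1} = 1 (mod 11), so α_err = 8·1 = 8 ≡ 8 = α_2. Error position i = 2.
  Consistency check: S_2/S_1 = 9·7 = 63 ≡ 8 = α_err ✓ (single-error assumption holds).
Step 4: error magnitude e = S_0/v_2 = S_0·∏_{j≠2}(α_2 − α_j) = 1·8 = 8 ≡ 8 (mod 11).
Step 5: correct position 2: c_2 = r_2 − e = 10 − 8 ≡ 2 (mod 11). Hence c = [4, 2, 0, 3, 6].
  Check: interpolating c through the α_i gives m(x) = 9 + 6·x (degree < 2) with m(α_i) = c_i for every i, so c is indeed a codeword.


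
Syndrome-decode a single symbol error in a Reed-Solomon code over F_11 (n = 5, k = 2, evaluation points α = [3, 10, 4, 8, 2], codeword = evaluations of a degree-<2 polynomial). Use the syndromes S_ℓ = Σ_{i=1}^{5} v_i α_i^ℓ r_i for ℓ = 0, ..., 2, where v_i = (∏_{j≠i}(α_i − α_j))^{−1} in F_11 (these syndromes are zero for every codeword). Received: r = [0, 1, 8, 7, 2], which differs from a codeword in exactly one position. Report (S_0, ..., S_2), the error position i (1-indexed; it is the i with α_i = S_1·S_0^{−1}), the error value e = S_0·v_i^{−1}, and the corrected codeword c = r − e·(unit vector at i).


S = (4, 8, 5), error at position 5, error magnitude e = 10, c = [0, 1, 8, 7, 3].

Step 1: column multipliers v_i = (∏_{j≠i}(α_i − α_j))^{−1} mod 11.
  i = 1 (α = 3): (3−10)(3−4)(3−8)(3−2) = (−7)·(−1)·(−5)·1 = −35 ≡ 9, so v_1 = 9^{−1} = 5 (mod 11).
  i = 2 (α = 10): (10−3)(10−4)(10−8)(10−2) = 7·6·2·8 = 672 ≡ 1, so v_2 = 1^{−1} = 1 (mod 11).
  i = 3 (α = 4): (4−3)(4−10)(4−8)(4−2) = 1·(−6)·(−4)·2 = 48 ≡ 4, so v_3 = 4^{−1} = 3 (mod 11).
  i = 4 (α = 8): (8−3)(8−10)(8−4)(8−2) = 5·(−2)·4·6 = −240 ≡ 2, so v_4 = 2^{−1} = 6 (mod 11).
  i = 5 (α = 2): (2−3)(2−10)(2−4)(2−8) = (−1)·(−8)·(−2)·(−6) = 96 ≡ 8, so v_5 = 8^{−1} = 7 (mod 11).
  v = [5, 1, 3, 6, 7].
Step 2: syndromes of r = [0, 1, 8, 7, 2] (all sums mod 11).
  S_0 = Σ v_i r_i = 5·0 + 1·1 + 3·8 + 6·7 + 7·2 = 81 ≡ 4.
  S_1 = Σ v_i α_i r_i = 5·3·0 + 1·10·1 + 3·4·8 + 6·8·7 + 7·2·2 = 470 ≡ 8.
  α_i^2 mod 11 = [9, 1, 5, 9, 4].
  S_2 = Σ v_i α_i^2 r_i = 5·9·0 + 1·1·1 + 3·5·8 + 6·9·7 + 7·4·2 = 555 ≡ 5.
  S = (4, 8, 5) ≠ 0, so r is not a codeword (an error is present).
Step 3: locate the error. For a single error e at position i, S_ℓ = v_i·e·α_i^ℓ, so α_err = S_1/S_0.
  S_0^{−1} = 4^{−1} = 3 (mod 11), so α_err = 8·3 = 24 ≡ 2 = α_5. Error position i = 5.
  Consistency check: S_2/S_1 = 5·7 = 35 ≡ 2 = α_err ✓ (single-error assumption holds).
Step 4: error magnitude e = S_0/v_5 = S_0·∏_{j≠5}(α_5 − α_j) = 4·8 = 32 ≡ 10 (mod 11).
Step 5: correct position 5: c_5 = r_5 − e = 2 − 10 ≡ 3 (mod 11). Hence c = [0, 1, 8, 7, 3].
  Check: interpolating c through the α_i gives m(x) = 9 + 8·x (degree < 2) with m(α_i) = c_i for every i, so c is indeed a codeword.


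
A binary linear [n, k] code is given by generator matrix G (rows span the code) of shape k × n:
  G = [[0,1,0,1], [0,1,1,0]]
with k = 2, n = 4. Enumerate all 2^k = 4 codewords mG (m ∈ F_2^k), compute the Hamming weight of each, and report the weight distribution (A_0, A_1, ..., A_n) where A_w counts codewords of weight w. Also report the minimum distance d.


Weight distribution: A_0 = 1, A_2 = 3. Minimum distance d = 2.

Enumerate all 2^2 = 4 messages m ∈ F_2^2.
For each, compute codeword c = mG in F_2^4, then tally its weight.
  m = 00 → c = 0000, weight = 0.
  m = 10 → c = 0101, weight = 2.
  m = 01 → c = 0110, weight = 2.
  m = 11 → c = 0011, weight = 2.
Tally weights:
  weight 0: 1 codewords.
  weight 2: 3 codewords.
Minimum distance d = smallest w > 0 with A_w > 0 = 2.
Sanity: Σ A_w = 4 = 2^2 = 4 ✓.


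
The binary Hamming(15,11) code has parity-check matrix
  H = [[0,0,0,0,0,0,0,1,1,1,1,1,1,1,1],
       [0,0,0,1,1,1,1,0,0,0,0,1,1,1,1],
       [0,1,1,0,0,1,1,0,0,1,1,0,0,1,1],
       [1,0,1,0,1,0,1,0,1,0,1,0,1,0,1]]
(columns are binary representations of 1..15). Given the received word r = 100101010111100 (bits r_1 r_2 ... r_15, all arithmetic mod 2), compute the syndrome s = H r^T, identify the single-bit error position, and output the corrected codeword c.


s = (1, 0, 1, 1)^T, error position = 11, corrected codeword c = 100101010101100

Compute s = H r^T mod 2 one row at a time:
  s_1 = 1 + 0 + 1 + 1 + 1 + 1 + 0 + 0 = 5 ≡ 1 (mod 2).
  s_2 = 1 + 0 + 1 + 0 + 1 + 1 + 0 + 0 = 4 ≡ 0 (mod 2).
  s_3 = 0 + 0 + 1 + 0 + 1 + 1 + 0 + 0 = 3 ≡ 1 (mod 2).
  s_4 = 1 + 0 + 0 + 0 + 0 + 1 + 1 + 0 = 3 ≡ 1 (mod 2).
s = (1, 0, 1, 1)^T — this equals column 11 of H (binary 1011), so error is at position 11.
Correct: flip bit 11 of r = 100101010111100 to get c = 100101010101100.


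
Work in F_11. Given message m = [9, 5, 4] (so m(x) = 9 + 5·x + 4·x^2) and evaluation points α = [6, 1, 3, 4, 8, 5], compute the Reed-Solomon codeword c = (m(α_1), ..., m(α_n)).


c = [7, 7, 5, 5, 8, 2]

Message polynomial: m(x) = 9 + 5·x + 4·x^2 (mod 11).
For each evaluation point α_i, compute m(α_i) mod 11:
  α_1 = 6: Horner steps 4 → 7 → 7, so m(6) = 7.
  α_2 = 1: Horner steps 4 → 9 → 7, so m(1) = 7.
  α_3 = 3: Horner steps 4 → 6 → 5, so m(3) = 5.
  α_4 = 4: Horner steps 4 → 10 → 5, so m(4) = 5.
  α_5 = 8: Horner steps 4 → 4 → 8, so m(8) = 8.
  α_6 = 5: Horner steps 4 → 3 → 2, so m(5) = 2.
Codeword c = [7, 7, 5, 5, 8, 2] ∈ F_11^6.


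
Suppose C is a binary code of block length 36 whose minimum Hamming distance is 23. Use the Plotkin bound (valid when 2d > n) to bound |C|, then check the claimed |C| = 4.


Plotkin bound M ≤ 4; given |C| = 4 ≤ bound (satisfied).

Check applicability: 2d = 46, n = 36.
2d − n = 10 > 0, so Plotkin applies.
Compute d/(2d−n) = 23/10 ≈ 2.3000.
⌊d/(2d−n)⌋ = 2.
Plotkin bound: M ≤ 2·2 = 4.
Given |C| = 4, check: satisfied.
This |C| is at the Plotkin bound.


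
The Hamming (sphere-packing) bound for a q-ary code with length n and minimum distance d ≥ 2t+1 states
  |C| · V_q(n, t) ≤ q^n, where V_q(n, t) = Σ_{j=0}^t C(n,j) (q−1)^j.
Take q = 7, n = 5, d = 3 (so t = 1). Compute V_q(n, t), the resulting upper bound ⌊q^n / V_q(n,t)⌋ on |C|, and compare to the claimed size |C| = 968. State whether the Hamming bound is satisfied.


V_q(n, t) = 31, q^n = 16807, Hamming bound = 542, |C| = 968 > bound (violated).

Step 1: Compute V_q(n, t) = Σ_{j=0}^1 C(n, j) (q−1)^j.
  j = 0: C(5,0)·(6)^0 = 1·1 = 1.
  j = 1: C(5,1)·(6)^1 = 5·6 = 30.
  V_q(n, t) = 1 + 30 = 31.
Step 2: q^n = 7^5 = 16807.
Step 3: Hamming bound ⌊q^n / V_q(n,t)⌋ = ⌊16807/31⌋ = 542.
Step 4: Compare |C| = 968 to 542: violated.
The claimed |C| lies above the Hamming bound, so no 7-ary code of length 5 with d ≥ 3 can have 968 codewords.


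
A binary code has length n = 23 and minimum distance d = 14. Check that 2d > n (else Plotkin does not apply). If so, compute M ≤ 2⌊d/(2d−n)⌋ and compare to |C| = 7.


Plotkin bound M ≤ 4; given |C| = 7 > bound (violated).

Check applicability: 2d = 28, n = 23.
2d − n = 5 > 0, so Plotkin applies.
Compute d/(2d−n) = 14/5 ≈ 2.8000.
⌊d/(2d−n)⌋ = 2.
Plotkin bound: M ≤ 2·2 = 4.
Given |C| = 7, check: VIOLATED.
This |C| is above the Plotkin bound, so no binary code with n = 23, d = 14 and 7 codewords exists.


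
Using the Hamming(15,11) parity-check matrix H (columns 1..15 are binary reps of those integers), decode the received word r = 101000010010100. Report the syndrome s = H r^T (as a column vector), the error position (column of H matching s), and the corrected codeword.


s = (1, 1, 0, 0)^T, error position = 12, corrected codeword c = 101000010011100

Compute s = H r^T mod 2 one row at a time:
  s_1 = 1 + 0 + 0 + 1 + 0 + 1 + 0 + 0 = 3 ≡ 1 (mod 2).
  s_2 = 0 + 0 + 0 + 0 + 0 + 1 + 0 + 0 = 1 ≡ 1 (mod 2).
  s_3 = 0 + 1 + 0 + 0 + 0 + 1 + 0 + 0 = 2 ≡ 0 (mod 2).
  s_4 = 1 + 1 + 0 + 0 + 0 + 1 + 1 + 0 = 4 ≡ 0 (mod 2).
s = (1, 1, 0, 0)^T — this equals column 12 of H (binary 1100), so error is at position 12.
Correct: flip bit 12 of r = 101000010010100 to get c = 101000010011100.


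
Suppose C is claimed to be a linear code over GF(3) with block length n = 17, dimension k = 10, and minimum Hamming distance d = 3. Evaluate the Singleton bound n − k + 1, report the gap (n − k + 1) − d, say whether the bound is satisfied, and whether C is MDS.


Singleton RHS = n − k + 1 = 8, slack = 5, bound satisfied, not MDS.

Singleton bound: d ≤ n − k + 1.
Here n = 17, k = 10, so n − k + 1 = 8.
Given d = 3, check d ≤ 8: YES.
Slack = (n − k + 1) − d = 5.
The code is NOT MDS (slack = 5 > 0).
Description: the claimed parameters are [17, 10, 3]_3; such a code would be non-MDS.


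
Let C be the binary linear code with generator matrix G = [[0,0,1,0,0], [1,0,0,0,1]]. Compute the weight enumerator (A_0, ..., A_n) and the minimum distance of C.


Weight distribution: A_0 = 1, A_1 = 1, A_2 = 1, A_3 = 1. Minimum distance d = 1.

Enumerate all 2^2 = 4 messages m ∈ F_2^2.
For each, compute codeword c = mG in F_2^5, then tally its weight.
  m = 00 → c = 00000, weight = 0.
  m = 10 → c = 00100, weight = 1.
  m = 01 → c = 10001, weight = 2.
  m = 11 → c = 10101, weight = 3.
Tally weights:
  weight 0: 1 codewords.
  weight 1: 1 codewords.
  weight 2: 1 codewords.
  weight 3: 1 codewords.
Minimum distance d = smallest w > 0 with A_w > 0 = 1.
Sanity: Σ A_w = 4 = 2^2 = 4 ✓.


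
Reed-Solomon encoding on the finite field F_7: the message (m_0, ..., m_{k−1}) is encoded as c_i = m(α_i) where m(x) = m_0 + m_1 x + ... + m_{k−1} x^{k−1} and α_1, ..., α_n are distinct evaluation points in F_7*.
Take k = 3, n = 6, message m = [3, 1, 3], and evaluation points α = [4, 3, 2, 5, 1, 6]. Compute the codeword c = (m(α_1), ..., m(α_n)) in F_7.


c = [6, 5, 3, 6, 0, 5]

Message polynomial: m(x) = 3 + 1·x + 3·x^2 (mod 7).
For each evaluation point α_i, compute m(α_i) mod 7:
  α_1 = 4: Horner steps 3 → 6 → 6, so m(4) = 6.
  α_2 = 3: Horner steps 3 → 3 → 5, so m(3) = 5.
  α_3 = 2: Horner steps 3 → 0 → 3, so m(2) = 3.
  α_4 = 5: Horner steps 3 → 2 → 6, so m(5) = 6.
  α_5 = 1: Horner steps 3 → 4 → 0, so m(1) = 0.
  α_6 = 6: Horner steps 3 → 5 → 5, so m(6) = 5.
Codeword c = [6, 5, 3, 6, 0, 5] ∈ F_7^6.


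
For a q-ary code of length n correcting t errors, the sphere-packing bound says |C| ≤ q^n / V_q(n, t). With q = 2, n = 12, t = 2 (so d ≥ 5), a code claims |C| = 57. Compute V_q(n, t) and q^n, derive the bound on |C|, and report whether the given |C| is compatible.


V_q(n, t) = 79, q^n = 4096, Hamming bound = 51, |C| = 57 > bound (violated).

Step 1: Compute V_q(n, t) = Σ_{j=0}^2 C(n, j) (q−1)^j.
  j = 0: C(12,0)·(1)^0 = 1·1 = 1.
  j = 1: C(12,1)·(1)^1 = 12·1 = 12.
  j = 2: C(12,2)·(1)^2 = 66·1 = 66.
  V_q(n, t) = 1 + 12 + 66 = 79.
Step 2: q^n = 2^12 = 4096.
Step 3: Hamming bound ⌊q^n / V_q(n,t)⌋ = ⌊4096/79⌋ = 51.
Step 4: Compare |C| = 57 to 51: violated.
The claimed |C| lies above the Hamming bound, so no 2-ary code of length 12 with d ≥ 5 can have 57 codewords.


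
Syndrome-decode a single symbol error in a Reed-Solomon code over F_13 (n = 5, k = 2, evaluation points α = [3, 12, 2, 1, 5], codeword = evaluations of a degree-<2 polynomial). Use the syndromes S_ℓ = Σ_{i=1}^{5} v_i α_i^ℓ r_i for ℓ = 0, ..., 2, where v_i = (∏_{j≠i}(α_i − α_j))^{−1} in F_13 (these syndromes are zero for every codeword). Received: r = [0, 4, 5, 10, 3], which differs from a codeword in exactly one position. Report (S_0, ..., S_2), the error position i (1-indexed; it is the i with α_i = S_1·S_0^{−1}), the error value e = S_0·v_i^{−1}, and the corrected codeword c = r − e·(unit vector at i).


S = (10, 3, 10), error at position 2, error magnitude e = 10, c = [0, 7, 5, 10, 3].

Step 1: column multipliers v_i = (∏_{j≠i}(α_i − α_j))^{−1} mod 13.
  i = 1 (α = 3): (3−12)(3−2)(3−1)(3−5) = (−9)·1·2·(−2) = 36 ≡ 10, so v_1 = 10^{−1} = 4 (mod 13).
  i = 2 (α = 12): (12−3)(12−2)(12−1)(12−5) = 9·10·11·7 = 6930 ≡ 1, so v_2 = 1^{−1} = 1 (mod 13).
  i = 3 (α = 2): (2−3)(2−12)(2−1)(2−5) = (−1)·(−10)·1·(−3) = −30 ≡ 9, so v_3 = 9^{−1} = 3 (mod 13).
  i = 4 (α = 1): (1−3)(1−12)(1−2)(1−5) = (−2)·(−11)·(−1)·(−4) = 88 ≡ 10, so v_4 = 10^{−1} = 4 (mod 13).
  i = 5 (α = 5): (5−3)(5−12)(5−2)(5−1) = 2·(−7)·3·4 = −168 ≡ 1, so v_5 = 1^{−1} = 1 (mod 13).
  v = [4, 1, 3, 4, 1].
Step 2: syndromes of r = [0, 4, 5, 10, 3] (all sums mod 13).
  S_0 = Σ v_i r_i = 4·0 + 1·4 + 3·5 + 4·10 + 1·3 = 62 ≡ 10.
  S_1 = Σ v_i α_i r_i = 4·3·0 + 1·12·4 + 3·2·5 + 4·1·10 + 1·5·3 = 133 ≡ 3.
  α_i^2 mod 13 = [9, 1, 4, 1, 12].
  S_2 = Σ v_i α_i^2 r_i = 4·9·0 + 1·1·4 + 3·4·5 + 4·1·10 + 1·12·3 = 140 ≡ 10.
  S = (10, 3, 10) ≠ 0, so r is not a codeword (an error is present).
Step 3: locate the error. For a single error e at position i, S_ℓ = v_i·e·α_i^ℓ, so α_err = S_1/S_0.
  S_0^{−1} = 10^{−1} = 4 (mod 13), so α_err = 3·4 = 12 ≡ 12 = α_2. Error position i = 2.
  Consistency check: S_2/S_1 = 10·9 = 90 ≡ 12 = α_err ✓ (single-error assumption holds).
Step 4: error magnitude e = S_0/v_2 = S_0·∏_{j≠2}(α_2 − α_j) = 10·1 = 10 ≡ 10 (mod 13).
Step 5: correct position 2: c_2 = r_2 − e = 4 − 10 ≡ 7 (mod 13). Hence c = [0, 7, 5, 10, 3].
  Check: interpolating c through the α_i gives m(x) = 2 + 8·x (degree < 2) with m(α_i) = c_i for every i, so c is indeed a codeword.


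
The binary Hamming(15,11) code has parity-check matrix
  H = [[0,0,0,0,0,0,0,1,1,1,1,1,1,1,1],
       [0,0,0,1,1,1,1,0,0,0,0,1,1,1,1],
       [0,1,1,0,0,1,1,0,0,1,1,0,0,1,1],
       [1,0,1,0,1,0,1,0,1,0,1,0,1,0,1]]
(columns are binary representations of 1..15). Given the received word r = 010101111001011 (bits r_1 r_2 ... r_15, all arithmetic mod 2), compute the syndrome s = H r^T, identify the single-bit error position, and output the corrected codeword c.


s = (1, 0, 1, 1)^T, error position = 11, corrected codeword c = 010101111011011

Compute s = H r^T mod 2 one row at a time:
  s_1 = 1 + 1 + 0 + 0 + 1 + 0 + 1 + 1 = 5 ≡ 1 (mod 2).
  s_2 = 1 + 0 + 1 + 1 + 1 + 0 + 1 + 1 = 6 ≡ 0 (mod 2).
  s_3 = 1 + 0 + 1 + 1 + 0 + 0 + 1 + 1 = 5 ≡ 1 (mod 2).
  s_4 = 0 + 0 + 0 + 1 + 1 + 0 + 0 + 1 = 3 ≡ 1 (mod 2).
s = (1, 0, 1, 1)^T — this equals column 11 of H (binary 1011), so error is at position 11.
Correct: flip bit 11 of r = 010101111001011 to get c = 010101111011011.


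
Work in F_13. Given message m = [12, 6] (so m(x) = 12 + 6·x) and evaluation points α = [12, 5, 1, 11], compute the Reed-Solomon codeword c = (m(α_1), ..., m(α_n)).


c = [6, 3, 5, 0]

Message polynomial: m(x) = 12 + 6·x (mod 13).
For each evaluation point α_i, compute m(α_i) mod 13:
  α_1 = 12: Horner steps 6 → 6, so m(12) = 6.
  α_2 = 5: Horner steps 6 → 3, so m(5) = 3.
  α_3 = 1: Horner steps 6 → 5, so m(1) = 5.
  α_4 = 11: Horner steps 6 → 0, so m(11) = 0.
Codeword c = [6, 3, 5, 0] ∈ F_13^4.


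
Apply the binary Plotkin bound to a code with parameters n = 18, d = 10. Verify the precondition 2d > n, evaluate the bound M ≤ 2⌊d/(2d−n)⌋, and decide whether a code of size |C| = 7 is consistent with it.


Plotkin bound M ≤ 10; given |C| = 7 ≤ bound (satisfied).

Check applicability: 2d = 20, n = 18.
2d − n = 2 > 0, so Plotkin applies.
Compute d/(2d−n) = 10/2 ≈ 5.0000.
⌊d/(2d−n)⌋ = 5.
Plotkin bound: M ≤ 2·5 = 10.
Given |C| = 7, check: satisfied.
This |C| is below the Plotkin bound.


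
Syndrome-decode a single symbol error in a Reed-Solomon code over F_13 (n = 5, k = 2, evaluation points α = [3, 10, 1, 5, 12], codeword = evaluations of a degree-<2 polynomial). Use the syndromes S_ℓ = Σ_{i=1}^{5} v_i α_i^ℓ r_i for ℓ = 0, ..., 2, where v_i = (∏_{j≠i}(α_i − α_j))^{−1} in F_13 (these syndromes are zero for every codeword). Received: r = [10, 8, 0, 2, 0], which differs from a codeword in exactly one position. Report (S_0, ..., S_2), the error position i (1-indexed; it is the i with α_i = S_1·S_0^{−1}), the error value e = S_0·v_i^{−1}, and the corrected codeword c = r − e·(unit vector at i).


S = (5, 5, 5), error at position 3, error magnitude e = 8, c = [10, 8, 5, 2, 0].

Step 1: column multipliers v_i = (∏_{j≠i}(α_i − α_j))^{−1} mod 13.
  i = 1 (α = 3): (3−10)(3−1)(3−5)(3−12) = (−7)·2·(−2)·(−9) = −252 ≡ 8, so v_1 = 8^{−1} = 5 (mod 13).
  i = 2 (α = 10): (10−3)(10−1)(10−5)(10−12) = 7·9·5·(−2) = −630 ≡ 7, so v_2 = 7^{−1} = 2 (mod 13).
  i = 3 (α = 1): (1−3)(1−10)(1−5)(1−12) = (−2)·(−9)·(−4)·(−11) = 792 ≡ 12, so v_3 = 12^{−1} = 12 (mod 13).
  i = 4 (α = 5): (5−3)(5−10)(5−1)(5−12) = 2·(−5)·4·(−7) = 280 ≡ 7, so v_4 = 7^{−1} = 2 (mod 13).
  i = 5 (α = 12): (12−3)(12−10)(12−1)(12−5) = 9·2·11·7 = 1386 ≡ 8, so v_5 = 8^{−1} = 5 (mod 13).
  v = [5, 2, 12, 2, 5].
Step 2: syndromes of r = [10, 8, 0, 2, 0] (all sums mod 13).
  S_0 = Σ v_i r_i = 5·10 + 2·8 + 12·0 + 2·2 + 5·0 = 70 ≡ 5.
  S_1 = Σ v_i α_i r_i = 5·3·10 + 2·10·8 + 12·1·0 + 2·5·2 + 5·12·0 = 330 ≡ 5.
  α_i^2 mod 13 = [9, 9, 1, 12, 1].
  S_2 = Σ v_i α_i^2 r_i = 5·9·10 + 2·9·8 + 12·1·0 + 2·12·2 + 5·1·0 = 642 ≡ 5.
  S = (5, 5, 5) ≠ 0, so r is not a codeword (an error is present).
Step 3: locate the error. For a single error e at position i, S_ℓ = v_i·e·α_i^ℓ, so α_err = S_1/S_0.
  S_0^{−1} = 5^{−1} = 8 (mod 13), so α_err = 5·8 = 40 ≡ 1 = α_3. Error position i = 3.
  Consistency check: S_2/S_1 = 5·8 = 40 ≡ 1 = α_err ✓ (single-error assumption holds).
Step 4: error magnitude e = S_0/v_3 = S_0·∏_{j≠3}(α_3 − α_j) = 5·12 = 60 ≡ 8 (mod 13).
Step 5: correct position 3: c_3 = r_3 − e = 0 − 8 ≡ 5 (mod 13). Hence c = [10, 8, 5, 2, 0].
  Check: interpolating c through the α_i gives m(x) = 9 + 9·x (degree < 2) with m(α_i) = c_i for every i, so c is indeed a codeword.


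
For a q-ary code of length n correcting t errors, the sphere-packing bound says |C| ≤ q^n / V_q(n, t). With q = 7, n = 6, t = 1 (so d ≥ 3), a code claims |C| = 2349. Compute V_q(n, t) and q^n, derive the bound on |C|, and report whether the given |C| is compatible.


V_q(n, t) = 37, q^n = 117649, Hamming bound = 3179, |C| = 2349 ≤ bound (satisfied).

Step 1: Compute V_q(n, t) = Σ_{j=0}^1 C(n, j) (q−1)^j.
  j = 0: C(6,0)·(6)^0 = 1·1 = 1.
  j = 1: C(6,1)·(6)^1 = 6·6 = 36.
  V_q(n, t) = 1 + 36 = 37.
Step 2: q^n = 7^6 = 117649.
Step 3: Hamming bound ⌊q^n / V_q(n,t)⌋ = ⌊117649/37⌋ = 3179.
Step 4: Compare |C| = 2349 to 3179: satisfied.
The claimed |C| lies below the Hamming bound.


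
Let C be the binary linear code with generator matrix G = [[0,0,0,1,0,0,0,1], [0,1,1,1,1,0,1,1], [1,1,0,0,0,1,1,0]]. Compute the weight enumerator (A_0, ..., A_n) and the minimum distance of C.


Weight distribution: A_0 = 1, A_2 = 1, A_4 = 3, A_6 = 3. Minimum distance d = 2.

Enumerate all 2^3 = 8 messages m ∈ F_2^3.
For each, compute codeword c = mG in F_2^8, then tally its weight.
  m = 000 → c = 00000000, weight = 0.
  m = 100 → c = 00010001, weight = 2.
  m = 010 → c = 01111011, weight = 6.
  m = 110 → c = 01101010, weight = 4.
  m = 001 → c = 11000110, weight = 4.
  m = 101 → c = 11010111, weight = 6.
  m = 011 → c = 10111101, weight = 6.
  m = 111 → c = 10101100, weight = 4.
Tally weights:
  weight 0: 1 codewords.
  weight 2: 1 codewords.
  weight 4: 3 codewords.
  weight 6: 3 codewords.
Minimum distance d = smallest w > 0 with A_w > 0 = 2.
Sanity: Σ A_w = 8 = 2^3 = 8 ✓.


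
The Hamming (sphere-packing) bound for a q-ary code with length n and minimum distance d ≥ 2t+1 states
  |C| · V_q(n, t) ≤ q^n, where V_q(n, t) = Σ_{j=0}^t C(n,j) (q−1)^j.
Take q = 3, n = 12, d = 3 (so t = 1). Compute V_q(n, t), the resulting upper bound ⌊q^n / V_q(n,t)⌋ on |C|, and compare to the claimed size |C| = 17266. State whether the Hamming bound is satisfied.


V_q(n, t) = 25, q^n = 531441, Hamming bound = 21257, |C| = 17266 ≤ bound (satisfied).

Step 1: Compute V_q(n, t) = Σ_{j=0}^1 C(n, j) (q−1)^j.
  j = 0: C(12,0)·(2)^0 = 1·1 = 1.
  j = 1: C(12,1)·(2)^1 = 12·2 = 24.
  V_q(n, t) = 1 + 24 = 25.
Step 2: q^n = 3^12 = 531441.
Step 3: Hamming bound ⌊q^n / V_q(n,t)⌋ = ⌊531441/25⌋ = 21257.
Step 4: Compare |C| = 17266 to 21257: satisfied.
The claimed |C| lies below the Hamming bound.


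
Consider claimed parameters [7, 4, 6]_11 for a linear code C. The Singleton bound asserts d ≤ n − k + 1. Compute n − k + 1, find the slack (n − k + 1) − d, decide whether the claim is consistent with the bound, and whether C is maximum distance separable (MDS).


Singleton RHS = n − k + 1 = 4, slack = -2, bound violated (no such code; not MDS).

Singleton bound: d ≤ n − k + 1.
Here n = 7, k = 4, so n − k + 1 = 4.
Given d = 6, check d ≤ 4: NO.
Slack = (n − k + 1) − d = -2.
The slack is negative: d = 6 exceeds n − k + 1 = 4 by 2, so the Singleton bound is violated and no linear [7, 4, 6]_11 code can exist. In particular it is not MDS (MDS requires d = n − k + 1 exactly).
Description: the claimed parameters are [7, 4, 6]_11; such a code would be impossible (violates the Singleton bound).


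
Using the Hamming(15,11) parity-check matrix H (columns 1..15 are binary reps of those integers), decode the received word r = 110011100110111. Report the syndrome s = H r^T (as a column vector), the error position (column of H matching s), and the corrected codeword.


s = (1, 0, 1, 0)^T, error position = 10, corrected codeword c = 110011100010111

Compute s = H r^T mod 2 one row at a time:
  s_1 = 0 + 0 + 1 + 1 + 0 + 1 + 1 + 1 = 5 ≡ 1 (mod 2).
  s_2 = 0 + 1 + 1 + 1 + 0 + 1 + 1 + 1 = 6 ≡ 0 (mod 2).
  s_3 = 1 + 0 + 1 + 1 + 1 + 1 + 1 + 1 = 7 ≡ 1 (mod 2).
  s_4 = 1 + 0 + 1 + 1 + 0 + 1 + 1 + 1 = 6 ≡ 0 (mod 2).
s = (1, 0, 1, 0)^T — this equals column 10 of H (binary 1010), so error is at position 10.
Correct: flip bit 10 of r = 110011100110111 to get c = 110011100010111.


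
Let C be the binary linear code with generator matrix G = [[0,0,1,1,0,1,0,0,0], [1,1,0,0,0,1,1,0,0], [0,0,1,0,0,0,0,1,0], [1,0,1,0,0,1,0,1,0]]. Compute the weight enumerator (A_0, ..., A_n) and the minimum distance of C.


Weight distribution: A_0 = 1, A_2 = 3, A_3 = 4, A_4 = 3, A_5 = 4, A_6 = 1. Minimum distance d = 2.

Enumerate all 2^4 = 16 messages m ∈ F_2^4.
For each, compute codeword c = mG in F_2^9, then tally its weight.
  m = 0000 → c = 000000000, weight = 0.
  m = 1000 → c = 001101000, weight = 3.
  m = 0100 → c = 110001100, weight = 4.
  m = 1100 → c = 111100100, weight = 5.
  m = 0010 → c = 001000010, weight = 2.
  m = 1010 → c = 000101010, weight = 3.
  m = 0110 → c = 111001110, weight = 6.
  m = 1110 → c = 110100110, weight = 5.
  m = 0001 → c = 101001010, weight = 4.
  m = 1001 → c = 100100010, weight = 3.
  m = 0101 → c = 011000110, weight = 4.
  m = 1101 → c = 010101110, weight = 5.
  m = 0011 → c = 100001000, weight = 2.
  m = 1011 → c = 101100000, weight = 3.
  m = 0111 → c = 010000100, weight = 2.
  m = 1111 → c = 011101100, weight = 5.
Tally weights:
  weight 0: 1 codewords.
  weight 2: 3 codewords.
  weight 3: 4 codewords.
  weight 4: 3 codewords.
  weight 5: 4 codewords.
  weight 6: 1 codewords.
Minimum distance d = smallest w > 0 with A_w > 0 = 2.
Sanity: Σ A_w = 16 = 2^4 = 16 ✓.
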